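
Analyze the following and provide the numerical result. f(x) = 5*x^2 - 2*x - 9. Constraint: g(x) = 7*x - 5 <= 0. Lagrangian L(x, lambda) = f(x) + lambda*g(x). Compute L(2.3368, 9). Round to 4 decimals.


Step 1: Evaluate f(x).
f(2.3368) = 5*2.3368^2 - 2*2.3368 - 9 = 13.6296
Step 2: Evaluate g(x).
g(2.3368) = 7*2.3368 - 5 = 11.3576
Step 3: Compute Lagrangian.
L = 13.6296 + 9*11.3576 = 115.848


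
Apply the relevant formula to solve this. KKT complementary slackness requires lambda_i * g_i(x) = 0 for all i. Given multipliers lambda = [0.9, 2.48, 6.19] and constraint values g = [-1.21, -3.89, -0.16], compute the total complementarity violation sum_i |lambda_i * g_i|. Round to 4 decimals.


KKT complementary slackness check:
lambda_1 * g_1 = 0.9 * -1.21 = -1.089
lambda_2 * g_2 = 2.48 * -3.89 = -9.6472
lambda_3 * g_3 = 6.19 * -0.16 = -0.9904
Total violation = 1.089 + 9.6472 + 0.9904 = 11.7266


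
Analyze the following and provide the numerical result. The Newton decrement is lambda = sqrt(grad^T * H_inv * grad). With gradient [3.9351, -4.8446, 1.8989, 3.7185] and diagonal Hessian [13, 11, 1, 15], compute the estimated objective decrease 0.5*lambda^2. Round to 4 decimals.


Step 1: H is diagonal, so H^(-1) * g = [0.3027, -0.4404, 1.8989, 0.2479].
Step 2: g^T H^(-1) g = sum_i g_i^2 / H_ii
  = (3.9351)^2/13 + (-4.8446)^2/11 + (1.8989)^2/1 + (3.7185)^2/15
  = 1.1912 + 2.1336 + 3.6058 + 0.9218 = 7.8524
Step 3: Objective decrease = 0.5 * g^T H^(-1) g = 3.9262


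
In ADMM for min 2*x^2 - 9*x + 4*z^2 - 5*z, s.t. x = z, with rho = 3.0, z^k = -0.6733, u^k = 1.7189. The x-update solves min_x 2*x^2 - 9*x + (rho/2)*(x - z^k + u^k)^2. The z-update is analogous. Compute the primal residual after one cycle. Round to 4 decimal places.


ADMM iteration with rho = 3.0, z^k = -0.6733, u^k = 1.7189
Step 1: x-update.
Minimize 2*x^2 - 9*x + (3.0/2)*(x + 0.6733 + 1.7189)^2
FOC: (2*2 + 3.0)*x = 9 + 3.0*(-0.6733 - 1.7189)
x^{k+1} = 0.2605
Step 2: z-update.
Minimize 4*z^2 - 5*z + (3.0/2)*(0.2605 - z + 1.7189)^2
FOC: (2*4 + 3.0)*z = 5 + 3.0*(0.2605 + 1.7189)
z^{k+1} = 0.9944
Step 3: u-update.
u^{k+1} = 1.7189 + 0.2605 - 0.9944 = 0.985
Step 4: Primal residual = |0.2605 - 0.9944| = 0.7339


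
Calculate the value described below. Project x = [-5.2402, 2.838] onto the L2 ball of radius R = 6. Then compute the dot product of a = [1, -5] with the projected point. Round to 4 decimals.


Step 1: Compute ||x|| (intermediates to 6 decimals).
||x|| = sqrt((-5.2402)^2 + 2.838^2) = 5.959357
Step 2: Project.
Since ||x|| <= R, proj = x (no scaling needed).
proj(x) = [-5.2402, 2.838]
Step 3: Dot product.
a^T * proj(x) = 1*(-5.2402) - 5*2.838 = -19.4302


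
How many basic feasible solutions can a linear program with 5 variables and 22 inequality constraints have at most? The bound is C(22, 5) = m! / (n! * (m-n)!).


Each vertex corresponds to some choice of n active constraints out of m, so the number of vertices is at most C(m, n) = m! / (n!(m-n)!).
m = 22, n = 5
Numerator: 22 * 21 * 20 * 19 * 18
Denominator: 5! = 120
C(22, 5) = 26334


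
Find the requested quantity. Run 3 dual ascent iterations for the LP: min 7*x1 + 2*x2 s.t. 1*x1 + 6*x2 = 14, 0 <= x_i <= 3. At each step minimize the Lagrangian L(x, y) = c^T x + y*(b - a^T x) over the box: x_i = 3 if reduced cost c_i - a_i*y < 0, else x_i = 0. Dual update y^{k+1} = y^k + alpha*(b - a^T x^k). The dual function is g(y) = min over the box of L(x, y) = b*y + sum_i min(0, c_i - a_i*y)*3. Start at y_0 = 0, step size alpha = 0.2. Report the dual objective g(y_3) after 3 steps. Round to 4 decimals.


Dual ascent for LP: min 7*x1 + 2*x2, 1*x1 + 6*x2 = 14, 0 <= x_i <= 3
Step 1: y^k = 0.0, reduced costs: (7.0, 2.0)
  x^k = (0.0, 0.0), subgradient = b - a^T x = 14.0
  y^{k+1} = 0.0 + 0.2*14.0 = 2.8
Step 2: y^k = 2.8, reduced costs: (4.2, -14.8)
  x^k = (0.0, 3.0), subgradient = b - a^T x = -4.0
  y^{k+1} = 2.8 + 0.2*-4.0 = 2.0
Step 3: y^k = 2.0, reduced costs: (5.0, -10.0)
  x^k = (0.0, 3.0), subgradient = b - a^T x = -4.0
  y^{k+1} = 2.0 + 0.2*-4.0 = 1.2
Dual objective at y_3 = 1.2: reduced costs (5.8, -5.2), box minimizer x = (0.0, 3.0)
g(y_3) = b*y + (c1 - a1*y)*x1 + (c2 - a2*y)*x2 = 14*1.2 + 5.8*0.0 + (-5.2)*3.0 = 16.8 + 0.0 - 15.6 = 1.2


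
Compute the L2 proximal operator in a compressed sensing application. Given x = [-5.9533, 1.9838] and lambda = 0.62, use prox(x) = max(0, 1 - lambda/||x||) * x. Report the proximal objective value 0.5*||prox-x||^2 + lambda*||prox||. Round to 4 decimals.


Step 1: Compute ||x||.
||x|| = 6.2751
Step 2: Compute scaling factor.
scale = max(0, 1 - 0.62/6.2751) = 0.9012
Step 3: prox(x) = [-5.3651, 1.7878]
||prox(x)|| = 5.6551
Step 4: Proximal objective.
0.5*||prox-x||^2 = 0.1922
lambda*||prox|| = 3.5062
Total = 3.6984


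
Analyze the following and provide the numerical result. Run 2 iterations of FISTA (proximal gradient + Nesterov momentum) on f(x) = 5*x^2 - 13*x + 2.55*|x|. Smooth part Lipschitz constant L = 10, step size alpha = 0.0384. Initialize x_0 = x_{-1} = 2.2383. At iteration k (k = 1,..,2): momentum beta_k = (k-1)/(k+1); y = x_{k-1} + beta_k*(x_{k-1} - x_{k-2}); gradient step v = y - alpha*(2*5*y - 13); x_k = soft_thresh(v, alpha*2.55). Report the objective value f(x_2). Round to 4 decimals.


FISTA on f(x) = 5*x^2 - 13*x + 2.55*|x|
L = 10, alpha = 0.0384
Iteration 1: beta = 0.0, y = 2.2383 + 0.0*(2.2383 - 2.2383) = 2.2383
  grad(y) = 9.383, v = y - alpha*grad = 1.878
  prox(v) = soft_thresh(1.878, 0.0979) = 1.7801
Iteration 2: beta = 0.3333, y = 1.7801 + 0.3333*(1.7801 - 2.2383) = 1.6273
  grad(y) = 3.2733, v = y - alpha*grad = 1.5016
  prox(v) = soft_thresh(1.5016, 0.0979) = 1.4037
f(x_2) = 5*1.4037^2 - 13*1.4037 + 2.55*|1.4037| = -4.8167


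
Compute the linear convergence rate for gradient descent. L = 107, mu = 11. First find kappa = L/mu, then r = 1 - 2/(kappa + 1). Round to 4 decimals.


Step 1: Compute the condition number.
kappa = L/mu = 107/11 = 9.7273
Step 2: Compute the convergence rate.
r = 1 - 2/(kappa + 1) = 1 - 2*mu/(L + mu) = (L - mu)/(L + mu) = 96/118 = 0.8136


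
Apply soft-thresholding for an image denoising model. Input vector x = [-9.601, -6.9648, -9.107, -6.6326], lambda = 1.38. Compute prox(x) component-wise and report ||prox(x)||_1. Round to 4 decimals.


Soft-thresholding with lambda = 1.38:
prox(-9.601) = sign(-9.601)*max(|-9.601| - 1.38, 0) = -8.221
prox(-6.9648) = sign(-6.9648)*max(|-6.9648| - 1.38, 0) = -5.5848
prox(-9.107) = sign(-9.107)*max(|-9.107| - 1.38, 0) = -7.727
prox(-6.6326) = sign(-6.6326)*max(|-6.6326| - 1.38, 0) = -5.2526
prox(x) = [-8.221, -5.5848, -7.727, -5.2526]
||prox(x)||_1 = 8.221 + 5.5848 + 7.727 + 5.2526 = 26.7854


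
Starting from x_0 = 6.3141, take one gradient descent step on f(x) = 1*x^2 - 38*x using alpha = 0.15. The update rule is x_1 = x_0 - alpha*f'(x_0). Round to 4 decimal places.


We compute the gradient at x_0 and apply the update.
f'(x) = 2*x - 38
f'(6.3141) = 2*6.3141 - 38 = -25.3718
x_1 = 6.3141 - 0.15*-25.3718 = 10.1199


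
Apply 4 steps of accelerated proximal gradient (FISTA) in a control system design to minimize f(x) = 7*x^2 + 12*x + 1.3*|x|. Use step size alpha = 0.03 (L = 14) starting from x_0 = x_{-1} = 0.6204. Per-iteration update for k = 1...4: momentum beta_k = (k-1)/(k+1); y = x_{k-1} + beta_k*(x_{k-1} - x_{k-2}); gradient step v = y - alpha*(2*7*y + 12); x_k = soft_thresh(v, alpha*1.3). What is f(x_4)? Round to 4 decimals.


FISTA on f(x) = 7*x^2 + 12*x + 1.3*|x|
L = 14, alpha = 0.03
Iteration 1: beta = 0.0, y = 0.6204 + 0.0*(0.6204 - 0.6204) = 0.6204
  grad(y) = 20.6856, v = y - alpha*grad = -0.0002
  prox(v) = soft_thresh(-0.0002, 0.039) = 0.0
Iteration 2: beta = 0.3333, y = 0.0 + 0.3333*(0.0 - 0.6204) = -0.2068
  grad(y) = 9.1048, v = y - alpha*grad = -0.4799
  prox(v) = soft_thresh(-0.4799, 0.039) = -0.4409
Iteration 3: beta = 0.5, y = -0.4409 + 0.5*(-0.4409 - 0.0) = -0.6614
  grad(y) = 2.7402, v = y - alpha*grad = -0.7436
  prox(v) = soft_thresh(-0.7436, 0.039) = -0.7046
Iteration 4: beta = 0.6, y = -0.7046 + 0.6*(-0.7046 + 0.4409) = -0.8628
  grad(y) = -0.0796, v = y - alpha*grad = -0.8604
  prox(v) = soft_thresh(-0.8604, 0.039) = -0.8214
f(x_4) = 7*(-0.8214)^2 + 12*(-0.8214) + 1.3*|-0.8214| = -4.0661


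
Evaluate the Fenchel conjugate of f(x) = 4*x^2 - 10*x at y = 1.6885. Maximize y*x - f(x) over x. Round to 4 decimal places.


f*(y) = sup_x {y*x - a*x^2 - b*x} = sup_x {(y-b)*x - a*x^2}
FOC: (y - b) - 2a*x = 0 => x* = (y - b)/(2a)
x* = (1.6885 + 10)/(2*4) = 1.4611
f*(1.6885) = (y-b)^2/(4a) = (1.6885 + 10)^2/(4*4)
= 136.621/16 = 8.5388


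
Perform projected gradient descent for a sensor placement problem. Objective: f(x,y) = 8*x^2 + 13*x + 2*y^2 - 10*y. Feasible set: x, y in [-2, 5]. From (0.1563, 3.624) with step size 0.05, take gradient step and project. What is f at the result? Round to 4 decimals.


Step 1: Compute gradient at (0.1563, 3.624).
grad_x = 2*8*0.1563 + 13 = 15.5008
grad_y = 2*2*3.624 - 10 = 4.496
Step 2: Gradient step.
x_raw = 0.1563 - 0.05*15.5008 = -0.6187
y_raw = 3.624 - 0.05*4.496 = 3.3992
Step 3: Project onto [-2, 5].
x_proj = clip(-0.6187) = -0.6187
y_proj = clip(3.3992) = 3.3992
Step 4: Evaluate f.
f(-0.6187, 3.3992) = -15.8638


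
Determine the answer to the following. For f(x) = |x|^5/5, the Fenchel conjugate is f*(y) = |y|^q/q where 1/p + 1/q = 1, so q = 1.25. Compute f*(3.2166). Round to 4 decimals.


The conjugate exponent q satisfies 1/p + 1/q = 1.
p = 5, so q = 5/(5 - 1) = 1.25
|y|^q = 3.2166^1.25 = 4.3077
f*(3.2166) = 4.3077 / 1.25 = 3.4462


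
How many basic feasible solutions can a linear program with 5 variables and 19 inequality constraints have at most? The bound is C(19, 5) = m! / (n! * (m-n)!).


Each vertex corresponds to some choice of n active constraints out of m, so the number of vertices is at most C(m, n) = m! / (n!(m-n)!).
m = 19, n = 5
Numerator: 19 * 18 * 17 * 16 * 15
Denominator: 5! = 120
C(19, 5) = 11628


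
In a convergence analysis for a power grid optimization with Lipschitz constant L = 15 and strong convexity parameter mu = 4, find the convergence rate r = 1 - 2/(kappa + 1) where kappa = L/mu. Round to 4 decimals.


Step 1: Compute the condition number.
kappa = L/mu = 15/4 = 3.75
Step 2: Compute the convergence rate.
r = 1 - 2/(kappa + 1) = 1 - 2*mu/(L + mu) = (L - mu)/(L + mu) = 11/19 = 0.5789


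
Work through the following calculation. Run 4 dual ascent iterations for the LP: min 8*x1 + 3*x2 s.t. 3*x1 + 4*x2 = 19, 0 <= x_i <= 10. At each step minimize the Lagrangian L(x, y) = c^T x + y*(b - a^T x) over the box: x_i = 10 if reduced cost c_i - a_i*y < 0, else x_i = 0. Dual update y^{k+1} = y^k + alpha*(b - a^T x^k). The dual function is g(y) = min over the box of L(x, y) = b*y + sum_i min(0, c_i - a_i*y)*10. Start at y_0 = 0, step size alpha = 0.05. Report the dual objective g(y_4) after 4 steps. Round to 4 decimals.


Dual ascent for LP: min 8*x1 + 3*x2, 3*x1 + 4*x2 = 19, 0 <= x_i <= 10
Step 1: y^k = 0.0, reduced costs: (8.0, 3.0)
  x^k = (0.0, 0.0), subgradient = b - a^T x = 19.0
  y^{k+1} = 0.0 + 0.05*19.0 = 0.95
Step 2: y^k = 0.95, reduced costs: (5.15, -0.8)
  x^k = (0.0, 10.0), subgradient = b - a^T x = -21.0
  y^{k+1} = 0.95 + 0.05*-21.0 = -0.1
Step 3: y^k = -0.1, reduced costs: (8.3, 3.4)
  x^k = (0.0, 0.0), subgradient = b - a^T x = 19.0
  y^{k+1} = -0.1 + 0.05*19.0 = 0.85
Step 4: y^k = 0.85, reduced costs: (5.45, -0.4)
  x^k = (0.0, 10.0), subgradient = b - a^T x = -21.0
  y^{k+1} = 0.85 + 0.05*-21.0 = -0.2
Dual objective at y_4 = -0.2: reduced costs (8.6, 3.8), box minimizer x = (0.0, 0.0)
g(y_4) = b*y + (c1 - a1*y)*x1 + (c2 - a2*y)*x2 = 19*(-0.2) + 8.6*0.0 + 3.8*0.0 = -3.8 + 0.0 + 0.0 = -3.8


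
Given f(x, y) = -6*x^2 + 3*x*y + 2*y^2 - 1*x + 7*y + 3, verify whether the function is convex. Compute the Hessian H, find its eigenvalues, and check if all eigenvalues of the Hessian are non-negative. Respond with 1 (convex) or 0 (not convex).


The Hessian of f(x,y) = -6*x^2 + 3*x*y + 2*y^2 - 1*x + 7*y + 3 is:
H = [[-12, 3], [3, 4]]
Trace = -12 + 4 = -8
Determinant = -12*4 - (3)^2 = -57
Discriminant = (-8)^2 - 4*-57 = 292.0
Eigenvalues: lambda_1 = -12.544, lambda_2 = 4.544
The function is not convex.

0


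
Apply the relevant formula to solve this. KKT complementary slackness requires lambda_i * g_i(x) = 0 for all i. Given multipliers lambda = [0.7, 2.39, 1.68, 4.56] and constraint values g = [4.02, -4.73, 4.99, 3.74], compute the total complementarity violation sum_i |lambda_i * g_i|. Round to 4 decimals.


KKT complementary slackness check:
lambda_1 * g_1 = 0.7 * 4.02 = 2.814
lambda_2 * g_2 = 2.39 * -4.73 = -11.3047
lambda_3 * g_3 = 1.68 * 4.99 = 8.3832
lambda_4 * g_4 = 4.56 * 3.74 = 17.0544
Total violation = 2.814 + 11.3047 + 8.3832 + 17.0544 = 39.5563


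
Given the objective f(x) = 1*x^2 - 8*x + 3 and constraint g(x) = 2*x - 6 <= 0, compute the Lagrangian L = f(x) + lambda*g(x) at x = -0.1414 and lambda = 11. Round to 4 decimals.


Step 1: Evaluate f(x).
f(-0.1414) = 1*(-0.1414)^2 - 8*(-0.1414) + 3 = 4.1512
Step 2: Evaluate g(x).
g(-0.1414) = 2*-0.1414 - 6 = -6.2828
Step 3: Compute Lagrangian.
L = 4.1512 + 11*-6.2828 = -64.9596


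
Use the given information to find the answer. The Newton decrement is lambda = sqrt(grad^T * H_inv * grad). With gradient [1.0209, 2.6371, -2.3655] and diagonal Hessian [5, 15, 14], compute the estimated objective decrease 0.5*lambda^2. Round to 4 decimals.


Step 1: H is diagonal, so H^(-1) * g = [0.2042, 0.1758, -0.169].
Step 2: g^T H^(-1) g = sum_i g_i^2 / H_ii
  = (1.0209)^2/5 + (2.6371)^2/15 + (-2.3655)^2/14
  = 0.2084 + 0.4636 + 0.3997 = 1.0718
Step 3: Objective decrease = 0.5 * g^T H^(-1) g = 0.5359


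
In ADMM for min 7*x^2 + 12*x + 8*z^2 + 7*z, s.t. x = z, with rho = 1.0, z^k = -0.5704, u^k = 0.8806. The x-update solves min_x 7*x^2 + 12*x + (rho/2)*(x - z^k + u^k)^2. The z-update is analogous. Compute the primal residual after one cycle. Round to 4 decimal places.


ADMM iteration with rho = 1.0, z^k = -0.5704, u^k = 0.8806
Step 1: x-update.
Minimize 7*x^2 + 12*x + (1.0/2)*(x + 0.5704 + 0.8806)^2
FOC: (2*7 + 1.0)*x = -12 + 1.0*(-0.5704 - 0.8806)
x^{k+1} = -0.8967
Step 2: z-update.
Minimize 8*z^2 + 7*z + (1.0/2)*(-0.8967 - z + 0.8806)^2
FOC: (2*8 + 1.0)*z = -7 + 1.0*(-0.8967 + 0.8806)
z^{k+1} = -0.4127
Step 3: u-update.
u^{k+1} = 0.8806 - 0.8967 + 0.4127 = 0.3966
Step 4: Primal residual = |-0.8967 + 0.4127| = 0.484


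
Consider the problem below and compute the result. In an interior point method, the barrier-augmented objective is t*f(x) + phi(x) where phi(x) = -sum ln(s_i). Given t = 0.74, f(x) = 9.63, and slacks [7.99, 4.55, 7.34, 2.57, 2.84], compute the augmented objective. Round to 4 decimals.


Step 1: Compute log-barrier.
ln values: [2.0782, 1.5151, 1.9933, 0.9439, 1.0438]
phi = -(2.0782 + 1.5151 + 1.9933 + 0.9439 + 1.0438) = -7.5744
Step 2: Compute augmented objective.
t*f(x) = 0.74*9.63 = 7.1262
Total = 7.1262 - 7.5744 = -0.4482


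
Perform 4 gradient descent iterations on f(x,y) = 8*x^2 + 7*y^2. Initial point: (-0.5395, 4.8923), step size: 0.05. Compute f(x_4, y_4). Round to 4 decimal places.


Gradient descent on f(x,y) = 8*x^2 + 7*y^2.
Starting point: (-0.5395, 4.8923), alpha = 0.05
Step 1: grad_x = 2*8*-0.5395 = -8.632, grad_y = 2*7*4.8923 = 68.4922
  x_1 = -0.5395 - 0.05*-8.632 = -0.1079
  y_1 = 4.8923 - 0.05*68.4922 = 1.4677
Step 2: grad_x = 2*8*-0.1079 = -1.7264, grad_y = 2*7*1.4677 = 20.5477
  x_2 = -0.1079 - 0.05*-1.7264 = -0.0216
  y_2 = 1.4677 - 0.05*20.5477 = 0.4403
Step 3: grad_x = 2*8*-0.0216 = -0.3453, grad_y = 2*7*0.4403 = 6.1643
  x_3 = -0.0216 - 0.05*-0.3453 = -0.0043
  y_3 = 0.4403 - 0.05*6.1643 = 0.1321
Step 4: grad_x = 2*8*-0.0043 = -0.0691, grad_y = 2*7*0.1321 = 1.8493
  x_4 = -0.0043 - 0.05*-0.0691 = -0.0009
  y_4 = 0.1321 - 0.05*1.8493 = 0.0396
f(-0.0009, 0.0396) = 8*(-0.0009)^2 + 7*0.0396^2 = 0.011


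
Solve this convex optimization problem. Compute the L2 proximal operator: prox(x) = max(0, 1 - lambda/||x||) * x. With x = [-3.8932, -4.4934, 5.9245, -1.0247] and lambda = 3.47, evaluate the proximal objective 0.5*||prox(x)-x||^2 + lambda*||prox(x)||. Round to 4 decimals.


Step 1: Compute ||x||.
||x|| = 8.4556
Step 2: Compute scaling factor.
scale = max(0, 1 - 3.47/8.4556) = 0.5896
Step 3: prox(x) = [-2.2955, -2.6494, 3.4932, -0.6042]
||prox(x)|| = 4.9856
Step 4: Proximal objective.
0.5*||prox-x||^2 = 6.0205
lambda*||prox|| = 17.3
Total = 23.3205


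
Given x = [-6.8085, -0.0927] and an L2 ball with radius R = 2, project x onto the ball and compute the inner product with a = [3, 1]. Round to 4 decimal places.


Step 1: Compute ||x|| (intermediates to 6 decimals).
||x|| = sqrt((-6.8085)^2 + (-0.0927)^2) = 6.809131
Step 2: Project.
Since ||x|| > R, scale = R/||x|| = 2/6.809131 = 0.293723, proj(x) = scale * x
proj(x) = [-1.999813, -0.027228]
Step 3: Dot product.
a^T * proj(x) = 3*(-1.999813) + 1*(-0.027228) = -6.0267


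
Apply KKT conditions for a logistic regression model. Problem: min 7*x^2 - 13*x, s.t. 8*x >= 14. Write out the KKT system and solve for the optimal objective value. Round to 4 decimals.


Step 1: Try lambda = 0 (constraint inactive).
x_unc = 13/(2*7) = 0.9286
Check: 8*0.9286 = 7.4288 < 14 -- violated!
Step 2: Constraint must be active: 8*x = 14
x* = 14/8 = 1.75
lambda = (2*7*1.75 - 13)/8 = 1.4375
Step 3: Compute optimal value.
f(x*) = 7*1.75^2 - 13*1.75 = -1.3125


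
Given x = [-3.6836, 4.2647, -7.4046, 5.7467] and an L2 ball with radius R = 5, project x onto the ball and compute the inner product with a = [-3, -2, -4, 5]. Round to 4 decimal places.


Step 1: Compute ||x|| (intermediates to 6 decimals).
||x|| = sqrt((-3.6836)^2 + 4.2647^2 + (-7.4046)^2 + 5.7467^2) = 10.936601
Step 2: Project.
Since ||x|| > R, scale = R/||x|| = 5/10.936601 = 0.45718, proj(x) = scale * x
proj(x) = [-1.684068, 1.949736, -3.385235, 2.627276]
Step 3: Dot product.
a^T * proj(x) = -3*(-1.684068) - 2*1.949736 - 4*(-3.385235) + 5*2.627276 = 27.8301


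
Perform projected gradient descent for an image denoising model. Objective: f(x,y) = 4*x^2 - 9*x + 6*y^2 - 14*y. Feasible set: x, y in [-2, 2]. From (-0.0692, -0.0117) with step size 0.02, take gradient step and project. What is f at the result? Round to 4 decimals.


Step 1: Compute gradient at (-0.0692, -0.0117).
grad_x = 2*4*-0.0692 - 9 = -9.5536
grad_y = 2*6*-0.0117 - 14 = -14.1404
Step 2: Gradient step.
x_raw = -0.0692 - 0.02*-9.5536 = 0.1219
y_raw = -0.0117 - 0.02*-14.1404 = 0.2711
Step 3: Project onto [-2, 2].
x_proj = clip(0.1219) = 0.1219
y_proj = clip(0.2711) = 0.2711
Step 4: Evaluate f.
f(0.1219, 0.2711) = -4.392


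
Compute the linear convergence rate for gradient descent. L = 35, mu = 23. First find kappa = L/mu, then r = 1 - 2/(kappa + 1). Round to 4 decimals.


Step 1: Compute the condition number.
kappa = L/mu = 35/23 = 1.5217
Step 2: Compute the convergence rate.
r = 1 - 2/(kappa + 1) = 1 - 2*mu/(L + mu) = (L - mu)/(L + mu) = 12/58 = 0.2069


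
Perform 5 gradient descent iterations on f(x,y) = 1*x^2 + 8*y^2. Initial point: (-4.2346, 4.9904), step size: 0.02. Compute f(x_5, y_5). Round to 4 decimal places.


Gradient descent on f(x,y) = 1*x^2 + 8*y^2.
Starting point: (-4.2346, 4.9904), alpha = 0.02
Step 1: grad_x = 2*1*-4.2346 = -8.4692, grad_y = 2*8*4.9904 = 79.8464
  x_1 = -4.2346 - 0.02*-8.4692 = -4.0652
  y_1 = 4.9904 - 0.02*79.8464 = 3.3935
Step 2: grad_x = 2*1*-4.0652 = -8.1304, grad_y = 2*8*3.3935 = 54.2956
  x_2 = -4.0652 - 0.02*-8.1304 = -3.9026
  y_2 = 3.3935 - 0.02*54.2956 = 2.3076
Step 3: grad_x = 2*1*-3.9026 = -7.8052, grad_y = 2*8*2.3076 = 36.921
  x_3 = -3.9026 - 0.02*-7.8052 = -3.7465
  y_3 = 2.3076 - 0.02*36.921 = 1.5691
Step 4: grad_x = 2*1*-3.7465 = -7.493, grad_y = 2*8*1.5691 = 25.1063
  x_4 = -3.7465 - 0.02*-7.493 = -3.5966
  y_4 = 1.5691 - 0.02*25.1063 = 1.067
Step 5: grad_x = 2*1*-3.5966 = -7.1933, grad_y = 2*8*1.067 = 17.0723
  x_5 = -3.5966 - 0.02*-7.1933 = -3.4528
  y_5 = 1.067 - 0.02*17.0723 = 0.7256
f(-3.4528, 0.7256) = 1*(-3.4528)^2 + 8*0.7256^2 = 16.1333


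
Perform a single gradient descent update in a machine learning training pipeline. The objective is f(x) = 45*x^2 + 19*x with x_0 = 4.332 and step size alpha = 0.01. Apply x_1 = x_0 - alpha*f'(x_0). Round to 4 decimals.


We compute the gradient at x_0 and apply the update.
f'(x) = 90*x + 19
f'(4.332) = 90*4.332 + 19 = 408.88
x_1 = 4.332 - 0.01*408.88 = 0.2432


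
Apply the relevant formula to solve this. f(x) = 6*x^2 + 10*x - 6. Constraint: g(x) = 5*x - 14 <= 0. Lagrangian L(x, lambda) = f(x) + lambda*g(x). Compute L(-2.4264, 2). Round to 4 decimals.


Step 1: Evaluate f(x).
f(-2.4264) = 6*(-2.4264)^2 + 10*(-2.4264) - 6 = 5.0605
Step 2: Evaluate g(x).
g(-2.4264) = 5*-2.4264 - 14 = -26.132
Step 3: Compute Lagrangian.
L = 5.0605 + 2*-26.132 = -47.2035


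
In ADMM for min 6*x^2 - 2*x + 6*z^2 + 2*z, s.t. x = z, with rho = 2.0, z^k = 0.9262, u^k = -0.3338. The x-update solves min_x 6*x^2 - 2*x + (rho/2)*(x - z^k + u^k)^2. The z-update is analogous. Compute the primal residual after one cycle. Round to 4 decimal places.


ADMM iteration with rho = 2.0, z^k = 0.9262, u^k = -0.3338
Step 1: x-update.
Minimize 6*x^2 - 2*x + (2.0/2)*(x - 0.9262 - 0.3338)^2
FOC: (2*6 + 2.0)*x = 2 + 2.0*(0.9262 + 0.3338)
x^{k+1} = 0.3229
Step 2: z-update.
Minimize 6*z^2 + 2*z + (2.0/2)*(0.3229 - z - 0.3338)^2
FOC: (2*6 + 2.0)*z = -2 + 2.0*(0.3229 - 0.3338)
z^{k+1} = -0.1444
Step 3: u-update.
u^{k+1} = -0.3338 + 0.3229 + 0.1444 = 0.1335
Step 4: Primal residual = |0.3229 + 0.1444| = 0.4673


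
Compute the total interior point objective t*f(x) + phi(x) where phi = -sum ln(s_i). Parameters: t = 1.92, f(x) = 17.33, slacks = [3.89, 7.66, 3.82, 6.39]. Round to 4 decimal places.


Step 1: Compute log-barrier.
ln values: [1.3584, 2.036, 1.3403, 1.8547]
phi = -(1.3584 + 2.036 + 1.3403 + 1.8547) = -6.5894
Step 2: Compute augmented objective.
t*f(x) = 1.92*17.33 = 33.2736
Total = 33.2736 - 6.5894 = 26.6842


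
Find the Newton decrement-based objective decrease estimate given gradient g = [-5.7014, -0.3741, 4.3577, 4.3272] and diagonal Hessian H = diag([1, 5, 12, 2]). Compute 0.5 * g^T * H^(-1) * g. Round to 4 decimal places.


Step 1: H is diagonal, so H^(-1) * g = [-5.7014, -0.0748, 0.3631, 2.1636].
Step 2: g^T H^(-1) g = sum_i g_i^2 / H_ii
  = (-5.7014)^2/1 + (-0.3741)^2/5 + (4.3577)^2/12 + (4.3272)^2/2
  = 32.506 + 0.028 + 1.5825 + 9.3623 = 43.4787
Step 3: Objective decrease = 0.5 * g^T H^(-1) g = 21.7394


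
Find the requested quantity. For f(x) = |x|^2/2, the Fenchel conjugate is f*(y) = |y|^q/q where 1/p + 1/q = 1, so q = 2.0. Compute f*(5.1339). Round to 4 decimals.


The conjugate exponent q satisfies 1/p + 1/q = 1.
p = 2, so q = 2/(2 - 1) = 2.0
|y|^q = 5.1339^2.0 = 26.3569
f*(5.1339) = 26.3569 / 2.0 = 13.1785


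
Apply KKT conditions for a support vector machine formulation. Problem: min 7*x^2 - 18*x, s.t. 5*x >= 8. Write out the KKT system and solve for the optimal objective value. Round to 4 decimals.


Step 1: Try lambda = 0 (constraint inactive).
x_unc = 18/(2*7) = 1.2857
Check: 5*1.2857 = 6.4285 < 8 -- violated!
Step 2: Constraint must be active: 5*x = 8
x* = 8/5 = 1.6
lambda = (2*7*1.6 - 18)/5 = 0.88
Step 3: Compute optimal value.
f(x*) = 7*1.6^2 - 18*1.6 = -10.88


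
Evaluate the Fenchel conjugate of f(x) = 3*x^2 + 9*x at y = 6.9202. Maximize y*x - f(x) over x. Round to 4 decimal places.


f*(y) = sup_x {y*x - a*x^2 - b*x} = sup_x {(y-b)*x - a*x^2}
FOC: (y - b) - 2a*x = 0 => x* = (y - b)/(2a)
x* = (6.9202 - 9)/(2*3) = -0.3466
f*(6.9202) = (y-b)^2/(4a) = (6.9202 - 9)^2/(4*3)
= 4.3256/12 = 0.3605


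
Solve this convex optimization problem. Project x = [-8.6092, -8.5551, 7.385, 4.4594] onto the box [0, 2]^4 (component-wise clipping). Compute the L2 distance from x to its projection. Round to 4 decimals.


Project each component onto [0, 2].
clip(-8.6092) = 0.0, clip(-8.5551) = 0.0, clip(7.385) = 2.0, clip(4.4594) = 2.0
Projection = [0.0, 0.0, 2.0, 2.0]
Squared diffs: [74.1183, 73.1897, 28.9982, 6.0486]
Distance = sqrt(182.3548) = 13.5039


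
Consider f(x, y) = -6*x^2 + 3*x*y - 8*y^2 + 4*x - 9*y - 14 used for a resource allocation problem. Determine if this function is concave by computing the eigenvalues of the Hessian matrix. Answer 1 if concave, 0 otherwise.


The Hessian of f(x,y) = -6*x^2 + 3*x*y - 8*y^2 + 4*x - 9*y - 14 is:
H = [[-12, 3], [3, -16]]
Trace = -12 - 16 = -28
Determinant = -12*-16 - (3)^2 = 183
Discriminant = (-28)^2 - 4*183 = 52.0
Eigenvalues: lambda_1 = -17.6056, lambda_2 = -10.3944
The function is concave.

1


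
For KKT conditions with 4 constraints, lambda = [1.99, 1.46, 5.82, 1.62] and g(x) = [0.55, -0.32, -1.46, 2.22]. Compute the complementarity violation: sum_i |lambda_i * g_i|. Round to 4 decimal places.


KKT complementary slackness check:
lambda_1 * g_1 = 1.99 * 0.55 = 1.0945
lambda_2 * g_2 = 1.46 * -0.32 = -0.4672
lambda_3 * g_3 = 5.82 * -1.46 = -8.4972
lambda_4 * g_4 = 1.62 * 2.22 = 3.5964
Total violation = 1.0945 + 0.4672 + 8.4972 + 3.5964 = 13.6553


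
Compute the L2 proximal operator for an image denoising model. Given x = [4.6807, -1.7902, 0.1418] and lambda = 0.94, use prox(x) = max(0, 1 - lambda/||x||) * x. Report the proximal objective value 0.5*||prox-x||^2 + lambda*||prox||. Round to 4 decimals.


Step 1: Compute ||x||.
||x|| = 5.0134
Step 2: Compute scaling factor.
scale = max(0, 1 - 0.94/5.0134) = 0.8125
Step 3: prox(x) = [3.8031, -1.4545, 0.1152]
||prox(x)|| = 4.0734
Step 4: Proximal objective.
0.5*||prox-x||^2 = 0.4418
lambda*||prox|| = 3.829
Total = 4.2708


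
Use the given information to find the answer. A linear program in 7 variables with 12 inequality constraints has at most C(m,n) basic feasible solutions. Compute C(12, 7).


Each vertex corresponds to some choice of n active constraints out of m, so the number of vertices is at most C(m, n) = m! / (n!(m-n)!).
m = 12, n = 7
Numerator: 12 * 11 * 10 * 9 * 8 * 7 * 6
Denominator: 7! = 5040
C(12, 7) = 792


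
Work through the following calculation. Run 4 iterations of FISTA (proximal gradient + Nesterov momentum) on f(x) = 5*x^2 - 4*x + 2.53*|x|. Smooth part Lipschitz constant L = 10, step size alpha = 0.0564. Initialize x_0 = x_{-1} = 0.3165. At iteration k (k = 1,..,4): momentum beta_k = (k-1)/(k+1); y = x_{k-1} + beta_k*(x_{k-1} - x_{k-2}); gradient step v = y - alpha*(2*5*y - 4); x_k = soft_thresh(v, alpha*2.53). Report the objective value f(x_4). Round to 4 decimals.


FISTA on f(x) = 5*x^2 - 4*x + 2.53*|x|
L = 10, alpha = 0.0564
Iteration 1: beta = 0.0, y = 0.3165 + 0.0*(0.3165 - 0.3165) = 0.3165
  grad(y) = -0.835, v = y - alpha*grad = 0.3636
  prox(v) = soft_thresh(0.3636, 0.1427) = 0.2209
Iteration 2: beta = 0.3333, y = 0.2209 + 0.3333*(0.2209 - 0.3165) = 0.189
  grad(y) = -2.1096, v = y - alpha*grad = 0.308
  prox(v) = soft_thresh(0.308, 0.1427) = 0.1653
Iteration 3: beta = 0.5, y = 0.1653 + 0.5*(0.1653 - 0.2209) = 0.1375
  grad(y) = -2.6246, v = y - alpha*grad = 0.2856
  prox(v) = soft_thresh(0.2856, 0.1427) = 0.1429
Iteration 4: beta = 0.6, y = 0.1429 + 0.6*(0.1429 - 0.1653) = 0.1294
  grad(y) = -2.706, v = y - alpha*grad = 0.282
  prox(v) = soft_thresh(0.282, 0.1427) = 0.1393
f(x_4) = 5*0.1393^2 - 4*0.1393 + 2.53*|0.1393| = -0.1078


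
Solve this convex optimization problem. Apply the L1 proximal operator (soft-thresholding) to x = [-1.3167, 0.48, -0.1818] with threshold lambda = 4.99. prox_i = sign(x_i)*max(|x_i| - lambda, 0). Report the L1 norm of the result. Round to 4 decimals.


Soft-thresholding with lambda = 4.99:
prox(-1.3167) = sign(-1.3167)*max(|-1.3167| - 4.99, 0) = 0.0
prox(0.48) = sign(0.48)*max(|0.48| - 4.99, 0) = 0.0
prox(-0.1818) = sign(-0.1818)*max(|-0.1818| - 4.99, 0) = 0.0
prox(x) = [0.0, 0.0, 0.0]
||prox(x)||_1 = 0.0 + 0.0 + 0.0 = 0.0


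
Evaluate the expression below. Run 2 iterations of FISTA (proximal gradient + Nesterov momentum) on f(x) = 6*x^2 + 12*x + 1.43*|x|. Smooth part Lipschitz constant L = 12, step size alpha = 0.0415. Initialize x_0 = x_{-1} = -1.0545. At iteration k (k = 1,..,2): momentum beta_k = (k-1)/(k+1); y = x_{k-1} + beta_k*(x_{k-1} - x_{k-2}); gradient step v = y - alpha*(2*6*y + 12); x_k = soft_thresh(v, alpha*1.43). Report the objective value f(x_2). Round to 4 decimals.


FISTA on f(x) = 6*x^2 + 12*x + 1.43*|x|
L = 12, alpha = 0.0415
Iteration 1: beta = 0.0, y = -1.0545 + 0.0*(-1.0545 + 1.0545) = -1.0545
  grad(y) = -0.654, v = y - alpha*grad = -1.0274
  prox(v) = soft_thresh(-1.0274, 0.0593) = -0.968
Iteration 2: beta = 0.3333, y = -0.968 + 0.3333*(-0.968 + 1.0545) = -0.9392
  grad(y) = 0.7298, v = y - alpha*grad = -0.9695
  prox(v) = soft_thresh(-0.9695, 0.0593) = -0.9101
f(x_2) = 6*(-0.9101)^2 + 12*(-0.9101) + 1.43*|-0.9101| = -4.6501


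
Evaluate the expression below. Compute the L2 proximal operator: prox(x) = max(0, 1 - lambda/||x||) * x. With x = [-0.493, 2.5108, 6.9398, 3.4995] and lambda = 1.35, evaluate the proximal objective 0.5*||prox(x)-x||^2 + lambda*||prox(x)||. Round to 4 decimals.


Step 1: Compute ||x||.
||x|| = 8.1826
Step 2: Compute scaling factor.
scale = max(0, 1 - 1.35/8.1826) = 0.835
Step 3: prox(x) = [-0.4117, 2.0966, 5.7948, 2.9221]
||prox(x)|| = 6.8326
Step 4: Proximal objective.
0.5*||prox-x||^2 = 0.9113
lambda*||prox|| = 9.224
Total = 10.1352


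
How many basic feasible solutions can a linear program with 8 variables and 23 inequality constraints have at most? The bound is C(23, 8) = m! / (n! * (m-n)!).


Each vertex corresponds to some choice of n active constraints out of m, so the number of vertices is at most C(m, n) = m! / (n!(m-n)!).
m = 23, n = 8
Numerator: 23 * 22 * 21 * 20 * 19 * 18 * 17 * 16
Denominator: 8! = 40320
C(23, 8) = 490314


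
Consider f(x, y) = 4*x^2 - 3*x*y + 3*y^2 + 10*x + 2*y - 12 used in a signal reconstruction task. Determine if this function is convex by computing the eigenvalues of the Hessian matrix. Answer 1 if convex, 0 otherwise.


The Hessian of f(x,y) = 4*x^2 - 3*x*y + 3*y^2 + 10*x + 2*y - 12 is:
H = [[8, -3], [-3, 6]]
Trace = 8 + 6 = 14
Determinant = 8*6 - (-3)^2 = 39
Discriminant = (14)^2 - 4*39 = 40.0
Eigenvalues: lambda_1 = 3.8377, lambda_2 = 10.1623
The function is convex.

1


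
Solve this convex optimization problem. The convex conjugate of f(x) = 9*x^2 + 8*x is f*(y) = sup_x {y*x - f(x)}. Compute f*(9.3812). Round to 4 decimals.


f*(y) = sup_x {y*x - a*x^2 - b*x} = sup_x {(y-b)*x - a*x^2}
FOC: (y - b) - 2a*x = 0 => x* = (y - b)/(2a)
x* = (9.3812 - 8)/(2*9) = 0.0767
f*(9.3812) = (y-b)^2/(4a) = (9.3812 - 8)^2/(4*9)
= 1.9077/36 = 0.053


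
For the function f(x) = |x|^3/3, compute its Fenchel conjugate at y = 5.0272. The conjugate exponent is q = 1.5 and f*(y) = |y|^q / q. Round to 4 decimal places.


The conjugate exponent q satisfies 1/p + 1/q = 1.
p = 3, so q = 3/(3 - 1) = 1.5
|y|^q = 5.0272^1.5 = 11.2717
f*(5.0272) = 11.2717 / 1.5 = 7.5145


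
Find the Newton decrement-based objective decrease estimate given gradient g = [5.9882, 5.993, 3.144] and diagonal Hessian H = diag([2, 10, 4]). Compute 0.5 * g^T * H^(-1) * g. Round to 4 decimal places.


Step 1: H is diagonal, so H^(-1) * g = [2.9941, 0.5993, 0.786].
Step 2: g^T H^(-1) g = sum_i g_i^2 / H_ii
  = (5.9882)^2/2 + (5.993)^2/10 + (3.144)^2/4
  = 17.9293 + 3.5916 + 2.4712 = 23.9921
Step 3: Objective decrease = 0.5 * g^T H^(-1) g = 11.996


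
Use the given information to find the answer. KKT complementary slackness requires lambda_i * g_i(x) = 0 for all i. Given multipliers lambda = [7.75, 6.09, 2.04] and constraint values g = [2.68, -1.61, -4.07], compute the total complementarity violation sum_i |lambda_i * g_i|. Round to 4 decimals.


KKT complementary slackness check:
lambda_1 * g_1 = 7.75 * 2.68 = 20.77
lambda_2 * g_2 = 6.09 * -1.61 = -9.8049
lambda_3 * g_3 = 2.04 * -4.07 = -8.3028
Total violation = 20.77 + 9.8049 + 8.3028 = 38.8777


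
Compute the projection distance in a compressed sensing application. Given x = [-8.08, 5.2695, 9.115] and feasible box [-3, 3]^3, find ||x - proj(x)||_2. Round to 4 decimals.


Project each component onto [-3, 3].
clip(-8.08) = -3.0, clip(5.2695) = 3.0, clip(9.115) = 3.0
Projection = [-3.0, 3.0, 3.0]
Squared diffs: [25.8064, 5.1506, 37.3932]
Distance = sqrt(68.3502) = 8.2674


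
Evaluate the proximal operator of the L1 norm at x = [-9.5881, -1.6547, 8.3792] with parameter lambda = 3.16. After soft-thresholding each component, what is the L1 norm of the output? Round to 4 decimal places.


Soft-thresholding with lambda = 3.16:
prox(-9.5881) = sign(-9.5881)*max(|-9.5881| - 3.16, 0) = -6.4281
prox(-1.6547) = sign(-1.6547)*max(|-1.6547| - 3.16, 0) = 0.0
prox(8.3792) = sign(8.3792)*max(|8.3792| - 3.16, 0) = 5.2192
prox(x) = [-6.4281, 0.0, 5.2192]
||prox(x)||_1 = 6.4281 + 0.0 + 5.2192 = 11.6473


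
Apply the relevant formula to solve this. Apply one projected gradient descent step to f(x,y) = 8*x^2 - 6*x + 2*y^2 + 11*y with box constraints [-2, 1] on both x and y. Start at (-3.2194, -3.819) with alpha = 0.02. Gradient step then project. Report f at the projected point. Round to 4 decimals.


Step 1: Compute gradient at (-3.2194, -3.819).
grad_x = 2*8*-3.2194 - 6 = -57.5104
grad_y = 2*2*-3.819 + 11 = -4.276
Step 2: Gradient step.
x_raw = -3.2194 - 0.02*-57.5104 = -2.0692
y_raw = -3.819 - 0.02*-4.276 = -3.7335
Step 3: Project onto [-2, 1].
x_proj = clip(-2.0692) = -2.0
y_proj = clip(-3.7335) = -2.0
Step 4: Evaluate f.
f(-2.0, -2.0) = 30.0


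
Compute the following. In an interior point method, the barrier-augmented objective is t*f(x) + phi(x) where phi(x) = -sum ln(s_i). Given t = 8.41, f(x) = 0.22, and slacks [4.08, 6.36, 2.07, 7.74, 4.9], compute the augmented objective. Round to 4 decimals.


Step 1: Compute log-barrier.
ln values: [1.4061, 1.85, 0.7275, 2.0464, 1.5892]
phi = -(1.4061 + 1.85 + 0.7275 + 2.0464 + 1.5892) = -7.6193
Step 2: Compute augmented objective.
t*f(x) = 8.41*0.22 = 1.8502
Total = 1.8502 - 7.6193 = -5.7691


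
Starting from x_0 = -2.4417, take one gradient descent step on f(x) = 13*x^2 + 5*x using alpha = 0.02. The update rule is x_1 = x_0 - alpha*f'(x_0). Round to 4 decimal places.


We compute the gradient at x_0 and apply the update.
f'(x) = 26*x + 5
f'(-2.4417) = 26*-2.4417 + 5 = -58.4842
x_1 = -2.4417 - 0.02*-58.4842 = -1.272


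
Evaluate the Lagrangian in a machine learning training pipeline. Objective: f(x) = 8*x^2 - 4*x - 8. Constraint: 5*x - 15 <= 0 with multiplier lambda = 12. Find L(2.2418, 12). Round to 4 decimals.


Step 1: Evaluate f(x).
f(2.2418) = 8*2.2418^2 - 4*2.2418 - 8 = 23.2381
Step 2: Evaluate g(x).
g(2.2418) = 5*2.2418 - 15 = -3.791
Step 3: Compute Lagrangian.
L = 23.2381 + 12*-3.791 = -22.2539


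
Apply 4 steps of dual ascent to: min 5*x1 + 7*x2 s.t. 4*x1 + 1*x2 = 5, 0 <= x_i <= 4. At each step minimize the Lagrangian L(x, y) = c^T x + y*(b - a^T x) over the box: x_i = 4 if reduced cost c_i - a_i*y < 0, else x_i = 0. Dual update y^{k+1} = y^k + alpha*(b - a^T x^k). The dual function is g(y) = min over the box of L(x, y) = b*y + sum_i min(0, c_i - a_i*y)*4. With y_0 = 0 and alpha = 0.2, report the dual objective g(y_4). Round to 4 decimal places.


Dual ascent for LP: min 5*x1 + 7*x2, 4*x1 + 1*x2 = 5, 0 <= x_i <= 4
Step 1: y^k = 0.0, reduced costs: (5.0, 7.0)
  x^k = (0.0, 0.0), subgradient = b - a^T x = 5.0
  y^{k+1} = 0.0 + 0.2*5.0 = 1.0
Step 2: y^k = 1.0, reduced costs: (1.0, 6.0)
  x^k = (0.0, 0.0), subgradient = b - a^T x = 5.0
  y^{k+1} = 1.0 + 0.2*5.0 = 2.0
Step 3: y^k = 2.0, reduced costs: (-3.0, 5.0)
  x^k = (4.0, 0.0), subgradient = b - a^T x = -11.0
  y^{k+1} = 2.0 + 0.2*-11.0 = -0.2
Step 4: y^k = -0.2, reduced costs: (5.8, 7.2)
  x^k = (0.0, 0.0), subgradient = b - a^T x = 5.0
  y^{k+1} = -0.2 + 0.2*5.0 = 0.8
Dual objective at y_4 = 0.8: reduced costs (1.8, 6.2), box minimizer x = (0.0, 0.0)
g(y_4) = b*y + (c1 - a1*y)*x1 + (c2 - a2*y)*x2 = 5*0.8 + 1.8*0.0 + 6.2*0.0 = 4.0 + 0.0 + 0.0 = 4.0


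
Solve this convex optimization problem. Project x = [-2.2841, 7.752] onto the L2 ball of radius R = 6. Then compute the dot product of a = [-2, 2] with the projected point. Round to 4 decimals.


Step 1: Compute ||x|| (intermediates to 6 decimals).
||x|| = sqrt((-2.2841)^2 + 7.752^2) = 8.081498
Step 2: Project.
Since ||x|| > R, scale = R/||x|| = 6/8.081498 = 0.742437, proj(x) = scale * x
proj(x) = [-1.6958, 5.755372]
Step 3: Dot product.
a^T * proj(x) = -2*(-1.6958) + 2*5.755372 = 14.9023


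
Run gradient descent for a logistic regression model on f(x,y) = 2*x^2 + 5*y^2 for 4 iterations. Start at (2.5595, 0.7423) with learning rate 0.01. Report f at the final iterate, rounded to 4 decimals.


Gradient descent on f(x,y) = 2*x^2 + 5*y^2.
Starting point: (2.5595, 0.7423), alpha = 0.01
Step 1: grad_x = 2*2*2.5595 = 10.238, grad_y = 2*5*0.7423 = 7.423
  x_1 = 2.5595 - 0.01*10.238 = 2.4571
  y_1 = 0.7423 - 0.01*7.423 = 0.6681
Step 2: grad_x = 2*2*2.4571 = 9.8285, grad_y = 2*5*0.6681 = 6.6807
  x_2 = 2.4571 - 0.01*9.8285 = 2.3588
  y_2 = 0.6681 - 0.01*6.6807 = 0.6013
Step 3: grad_x = 2*2*2.3588 = 9.4353, grad_y = 2*5*0.6013 = 6.0126
  x_3 = 2.3588 - 0.01*9.4353 = 2.2645
  y_3 = 0.6013 - 0.01*6.0126 = 0.5411
Step 4: grad_x = 2*2*2.2645 = 9.0579, grad_y = 2*5*0.5411 = 5.4114
  x_4 = 2.2645 - 0.01*9.0579 = 2.1739
  y_4 = 0.5411 - 0.01*5.4114 = 0.487
f(2.1739, 0.487) = 2*2.1739^2 + 5*0.487^2 = 10.6377


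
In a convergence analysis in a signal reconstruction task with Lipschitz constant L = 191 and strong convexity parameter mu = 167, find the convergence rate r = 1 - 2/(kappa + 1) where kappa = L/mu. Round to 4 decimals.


Step 1: Compute the condition number.
kappa = L/mu = 191/167 = 1.1437
Step 2: Compute the convergence rate.
r = 1 - 2/(kappa + 1) = 1 - 2*mu/(L + mu) = (L - mu)/(L + mu) = 24/358 = 0.067


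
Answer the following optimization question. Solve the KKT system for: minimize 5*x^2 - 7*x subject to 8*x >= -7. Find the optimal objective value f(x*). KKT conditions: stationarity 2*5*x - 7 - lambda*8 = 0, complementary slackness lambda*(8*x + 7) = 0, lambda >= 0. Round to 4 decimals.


Step 1: Try lambda = 0 (constraint inactive).
Stationarity: 2*5*x - 7 = 0
x* = 7/(2*5) = 0.7
Check constraint: 8*0.7 = 5.6 >= -7 -- satisfied.
Step 2: Compute optimal value.
f(x*) = 5*0.7^2 - 7*0.7 = -2.45


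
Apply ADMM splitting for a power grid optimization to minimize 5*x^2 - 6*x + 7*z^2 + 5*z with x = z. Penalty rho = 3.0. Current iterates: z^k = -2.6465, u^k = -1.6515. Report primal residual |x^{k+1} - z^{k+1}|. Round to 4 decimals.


ADMM iteration with rho = 3.0, z^k = -2.6465, u^k = -1.6515
Step 1: x-update.
Minimize 5*x^2 - 6*x + (3.0/2)*(x + 2.6465 - 1.6515)^2
FOC: (2*5 + 3.0)*x = 6 + 3.0*(-2.6465 + 1.6515)
x^{k+1} = 0.2319
Step 2: z-update.
Minimize 7*z^2 + 5*z + (3.0/2)*(0.2319 - z - 1.6515)^2
FOC: (2*7 + 3.0)*z = -5 + 3.0*(0.2319 - 1.6515)
z^{k+1} = -0.5446
Step 3: u-update.
u^{k+1} = -1.6515 + 0.2319 + 0.5446 = -0.8749
Step 4: Primal residual = |0.2319 + 0.5446| = 0.7766


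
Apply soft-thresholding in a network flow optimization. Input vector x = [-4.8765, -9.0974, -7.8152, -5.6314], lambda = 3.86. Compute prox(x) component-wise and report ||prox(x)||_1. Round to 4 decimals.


Soft-thresholding with lambda = 3.86:
prox(-4.8765) = sign(-4.8765)*max(|-4.8765| - 3.86, 0) = -1.0165
prox(-9.0974) = sign(-9.0974)*max(|-9.0974| - 3.86, 0) = -5.2374
prox(-7.8152) = sign(-7.8152)*max(|-7.8152| - 3.86, 0) = -3.9552
prox(-5.6314) = sign(-5.6314)*max(|-5.6314| - 3.86, 0) = -1.7714
prox(x) = [-1.0165, -5.2374, -3.9552, -1.7714]
||prox(x)||_1 = 1.0165 + 5.2374 + 3.9552 + 1.7714 = 11.9805


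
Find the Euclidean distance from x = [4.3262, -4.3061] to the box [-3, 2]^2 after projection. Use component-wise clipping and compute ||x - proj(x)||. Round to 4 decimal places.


Project each component onto [-3, 2].
clip(4.3262) = 2.0, clip(-4.3061) = -3.0
Projection = [2.0, -3.0]
Squared diffs: [5.4112, 1.7059]
Distance = sqrt(7.1171) = 2.6678


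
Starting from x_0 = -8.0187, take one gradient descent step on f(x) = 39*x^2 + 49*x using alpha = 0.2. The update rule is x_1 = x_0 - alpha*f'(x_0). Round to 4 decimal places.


We compute the gradient at x_0 and apply the update.
f'(x) = 78*x + 49
f'(-8.0187) = 78*-8.0187 + 49 = -576.4586
x_1 = -8.0187 - 0.2*-576.4586 = 107.273


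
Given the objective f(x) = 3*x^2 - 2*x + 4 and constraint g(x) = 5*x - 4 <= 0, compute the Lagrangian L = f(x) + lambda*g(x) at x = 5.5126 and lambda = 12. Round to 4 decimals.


Step 1: Evaluate f(x).
f(5.5126) = 3*5.5126^2 - 2*5.5126 + 4 = 84.1411
Step 2: Evaluate g(x).
g(5.5126) = 5*5.5126 - 4 = 23.563
Step 3: Compute Lagrangian.
L = 84.1411 + 12*23.563 = 366.8971
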